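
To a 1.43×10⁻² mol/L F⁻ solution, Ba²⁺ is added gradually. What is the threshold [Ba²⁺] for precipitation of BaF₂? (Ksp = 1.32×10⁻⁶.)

A salt starts to precipitate once the ion product Q reaches its Ksp.
BaF₂(s) ⇌ Ba²⁺(aq) + 2 F⁻(aq)
Ksp = [Ba²⁺][F⁻]^2 = [Ba²⁺](1.43×10⁻²)^2
[Ba²⁺] = 1.32×10⁻⁶ / (1.43×10⁻²)^2 = 6.46×10⁻³
[Ba²⁺] = 6.46×10⁻³ mol/L

6.46×10⁻³ M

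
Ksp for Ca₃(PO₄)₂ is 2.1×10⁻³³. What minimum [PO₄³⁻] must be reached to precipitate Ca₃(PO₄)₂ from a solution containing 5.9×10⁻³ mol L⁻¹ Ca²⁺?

The threshold for precipitation is Q = Ksp.
Ca₃(PO₄)₂(s) ⇌ 3 Ca²⁺(aq) + 2 PO₄³⁻(aq)
Ksp = [Ca²⁺]^3[PO₄³⁻]^2 = [PO₄³⁻]^2(5.9×10⁻³)^3
[PO₄³⁻]^2 = 2.1×10⁻³³ / (5.9×10⁻³)^3 = 1.0×10⁻²⁶
[PO₄³⁻] = 1.0×10⁻¹³ mol L⁻¹

1.0×10⁻¹³ M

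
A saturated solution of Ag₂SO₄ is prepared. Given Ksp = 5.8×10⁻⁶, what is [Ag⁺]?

Ag₂SO₄(s) ⇌ 2 Ag⁺(aq) + SO₄²⁻(aq)
Call the molar solubility s, so that [Ag⁺] = 2s and [SO₄²⁻] = s.
Ksp = [Ag⁺]^2[SO₄²⁻] = (2s)^2 · s = 4s^3 = 5.8×10⁻⁶
s = 1.1×10⁻² mol/L
[Ag⁺] = 2s = 2.3×10⁻² mol/L

2.3×10⁻² M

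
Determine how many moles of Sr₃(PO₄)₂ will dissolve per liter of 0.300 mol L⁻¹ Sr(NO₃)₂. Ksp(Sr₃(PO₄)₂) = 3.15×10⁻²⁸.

Sr₃(PO₄)₂(s) ⇌ 3 Sr²⁺(aq) + 2 PO₄³⁻(aq)
Let s be the solubility of Sr₃(PO₄)₂ here. The common ion gives [Sr²⁺] ≈ 0.300 mol L⁻¹, and [PO₄³⁻] = 2s.
Ksp = [Sr²⁺]^3[PO₄³⁻]^2 = (0.300)^3(2s)^2
(2s)^2 = 3.15×10⁻²⁸ / (0.300)^3 = 1.17×10⁻²⁶
s = 5.40×10⁻¹⁴ mol L⁻¹

5.40×10⁻¹⁴ M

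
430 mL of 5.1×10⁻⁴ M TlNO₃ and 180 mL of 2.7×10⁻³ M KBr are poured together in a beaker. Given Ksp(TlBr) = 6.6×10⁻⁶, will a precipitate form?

No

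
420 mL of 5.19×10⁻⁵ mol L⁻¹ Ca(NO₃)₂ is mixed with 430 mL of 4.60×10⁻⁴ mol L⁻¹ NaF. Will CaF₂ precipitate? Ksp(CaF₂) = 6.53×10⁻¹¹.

No

After mixing, V = 420 mL + 430 mL = 850 mL.
[Ca²⁺] = (5.19×10⁻⁵)(420)/850 = 2.56×10⁻⁵ mol L⁻¹
[F⁻] = (4.60×10⁻⁴)(430)/850 = 2.33×10⁻⁴ mol L⁻¹
Q = [Ca²⁺][F⁻]^2 = 1.39×10⁻¹²
Q < Ksp (1.39×10⁻¹² vs 6.53×10⁻¹¹); the solution remains unsaturated and no precipitate forms.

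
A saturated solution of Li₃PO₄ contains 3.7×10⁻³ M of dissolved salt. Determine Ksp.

Li₃PO₄(s) ⇌ 3 Li⁺(aq) + PO₄³⁻(aq)
Let s be the molar solubility. Then [Li⁺] = 3s and [PO₄³⁻] = s.
Ksp = [Li⁺]^3[PO₄³⁻] = (3s)^3 · s = 27s^4
Ksp = 27 × (3.7×10⁻³)^4 = 5.1×10⁻⁹

Ksp = 5.1×10⁻⁹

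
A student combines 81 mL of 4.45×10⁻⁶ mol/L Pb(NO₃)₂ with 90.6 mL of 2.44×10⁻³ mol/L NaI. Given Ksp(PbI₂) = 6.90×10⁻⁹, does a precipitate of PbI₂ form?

No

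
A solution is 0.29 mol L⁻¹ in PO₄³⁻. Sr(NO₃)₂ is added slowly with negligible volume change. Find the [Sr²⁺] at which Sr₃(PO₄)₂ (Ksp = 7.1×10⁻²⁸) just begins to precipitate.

2.0×10⁻⁹ M

Precipitation of each salt begins when its ion product equals Ksp.
Sr₃(PO₄)₂(s) ⇌ 3 Sr²⁺(aq) + 2 PO₄³⁻(aq)
Ksp = [Sr²⁺]^3[PO₄³⁻]^2 = [Sr²⁺]^3(0.29)^2
[Sr²⁺]^3 = 7.1×10⁻²⁸ / (0.29)^2 = 8.4×10⁻²⁷
[Sr²⁺] = 2.0×10⁻⁹ mol L⁻¹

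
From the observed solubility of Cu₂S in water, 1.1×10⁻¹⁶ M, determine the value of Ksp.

Ksp = 5.3×10⁻⁴⁸

Cu₂S(s) ⇌ 2 Cu⁺(aq) + S²⁻(aq)
With molar solubility s: [Cu⁺] = 2s, [S²⁻] = s.
Ksp = [Cu⁺]^2[S²⁻] = (2s)^2 · s = 4s^3
Ksp = 4 × (1.1×10⁻¹⁶)^3 = 5.3×10⁻⁴⁸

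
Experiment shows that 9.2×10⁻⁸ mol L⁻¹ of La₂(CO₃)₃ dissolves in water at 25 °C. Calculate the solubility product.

La₂(CO₃)₃(s) ⇌ 2 La³⁺(aq) + 3 CO₃²⁻(aq)
With molar solubility s: [La³⁺] = 2s, [CO₃²⁻] = 3s.
Ksp = [La³⁺]^2[CO₃²⁻]^3 = (2s)^2 · (3s)^3 = 108s^5
Ksp = 108 × (9.2×10⁻⁸)^5 = 7.1×10⁻³⁴

Ksp = 7.1×10⁻³⁴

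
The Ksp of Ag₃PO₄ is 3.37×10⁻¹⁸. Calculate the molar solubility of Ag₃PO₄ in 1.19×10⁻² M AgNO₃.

Ag₃PO₄(s) ⇌ 3 Ag⁺(aq) + PO₄³⁻(aq)
With Ag⁺ already at 1.19×10⁻² M and s small, take [Ag⁺] ≈ 1.19×10⁻² M and [PO₄³⁻] = s.
Ksp = [Ag⁺]^3[PO₄³⁻] = (1.19×10⁻²)^3s
s = 3.37×10⁻¹⁸ / (1.19×10⁻²)^3 = 2.00×10⁻¹²
s = 2.00×10⁻¹² M

2.00×10⁻¹² M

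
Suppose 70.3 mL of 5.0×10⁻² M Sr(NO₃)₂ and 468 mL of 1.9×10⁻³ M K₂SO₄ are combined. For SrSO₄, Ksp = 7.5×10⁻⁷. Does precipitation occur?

Yes

Total volume after mixing = 70.3 + 468 = 538.3 mL.
[Sr²⁺] = (5.0×10⁻²)(70.3)/538.3 = 6.5×10⁻³ M
[SO₄²⁻] = (1.9×10⁻³)(468)/538.3 = 1.7×10⁻³ M
Q = [Sr²⁺][SO₄²⁻] = 1.1×10⁻⁵
Since Q (1.1×10⁻⁵) exceeds Ksp (7.5×10⁻⁷), SrSO₄ will precipitate.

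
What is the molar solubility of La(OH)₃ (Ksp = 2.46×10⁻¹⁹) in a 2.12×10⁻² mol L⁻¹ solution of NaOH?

2.58×10⁻¹⁴ M

La(OH)₃(s) ⇌ La³⁺(aq) + 3 OH⁻(aq)
The solution already contains OH⁻ at 2.12×10⁻² mol L⁻¹. Let s be the molar solubility of La(OH)₃.
[OH⁻] ≈ 2.12×10⁻² mol L⁻¹ (common ion dominates); [La³⁺] = s.
Ksp = [La³⁺][OH⁻]^3 = s(2.12×10⁻²)^3
s = 2.46×10⁻¹⁹ / (2.12×10⁻²)^3 = 2.58×10⁻¹⁴
s = 2.58×10⁻¹⁴ mol L⁻¹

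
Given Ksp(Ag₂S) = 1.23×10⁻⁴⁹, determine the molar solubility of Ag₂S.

Ag₂S(s) ⇌ 2 Ag⁺(aq) + S²⁻(aq)
For each mole of Ag₂S that dissolves per liter, [Ag⁺] = 2s and [S²⁻] = s; let s denote this solubility.
Ksp = [Ag⁺]^2[S²⁻] = (2s)^2 · s = 4s^3
4s^3 = 1.23×10⁻⁴⁹  ⇒  s^3 = 3.08×10⁻⁵⁰
s = (3.08×10⁻⁵⁰)^(1/3) = 3.13×10⁻¹⁷ M

3.13×10⁻¹⁷ M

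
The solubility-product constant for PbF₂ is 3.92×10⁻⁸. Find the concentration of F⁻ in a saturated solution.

4.28×10⁻³ M

PbF₂(s) ⇌ Pb²⁺(aq) + 2 F⁻(aq)
For each mole of PbF₂ that dissolves per liter, [Pb²⁺] = s and [F⁻] = 2s; let s denote this solubility.
Ksp = [Pb²⁺][F⁻]^2 = s · (2s)^2 = 4s^3 = 3.92×10⁻⁸
s = 2.14×10⁻³ M
[F⁻] = 2s = 4.28×10⁻³ M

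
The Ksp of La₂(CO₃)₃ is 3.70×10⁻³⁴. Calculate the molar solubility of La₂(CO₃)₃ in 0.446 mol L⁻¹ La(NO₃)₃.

La₂(CO₃)₃(s) ⇌ 2 La³⁺(aq) + 3 CO₃²⁻(aq)
Let s be the solubility of La₂(CO₃)₃ here. The common ion gives [La³⁺] ≈ 0.446 mol L⁻¹, and [CO₃²⁻] = 3s.
Ksp = [La³⁺]^2[CO₃²⁻]^3 = (0.446)^2(3s)^3
(3s)^3 = 3.70×10⁻³⁴ / (0.446)^2 = 1.86×10⁻³³
s = 4.10×10⁻¹² mol L⁻¹

4.10×10⁻¹² M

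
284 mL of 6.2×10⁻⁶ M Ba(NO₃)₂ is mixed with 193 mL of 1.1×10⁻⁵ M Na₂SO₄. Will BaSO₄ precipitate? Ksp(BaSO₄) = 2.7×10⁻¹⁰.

The combined volume is 477 mL.
[Ba²⁺] = (6.2×10⁻⁶)(284)/477 = 3.7×10⁻⁶ M
[SO₄²⁻] = (1.1×10⁻⁵)(193)/477 = 4.5×10⁻⁶ M
Q = [Ba²⁺][SO₄²⁻] = 1.6×10⁻¹¹
Q < Ksp (1.6×10⁻¹¹ vs 2.7×10⁻¹⁰); the solution remains unsaturated and no precipitate forms.

No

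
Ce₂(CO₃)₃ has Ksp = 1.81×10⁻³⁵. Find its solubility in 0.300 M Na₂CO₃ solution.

1.29×10⁻¹⁷ M

Ce₂(CO₃)₃(s) ⇌ 2 Ce³⁺(aq) + 3 CO₃²⁻(aq)
The solution already contains CO₃²⁻ at 0.300 M. Let s be the molar solubility of Ce₂(CO₃)₃.
[CO₃²⁻] ≈ 0.300 M (common ion dominates); [Ce³⁺] = 2s.
Ksp = [Ce³⁺]^2[CO₃²⁻]^3 = (2s)^2(0.300)^3
(2s)^2 = 1.81×10⁻³⁵ / (0.300)^3 = 6.70×10⁻³⁴
s = 1.29×10⁻¹⁷ M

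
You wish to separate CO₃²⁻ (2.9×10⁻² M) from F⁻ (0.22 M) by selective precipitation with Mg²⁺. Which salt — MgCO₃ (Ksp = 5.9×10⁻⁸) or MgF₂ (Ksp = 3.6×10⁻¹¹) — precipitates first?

MgF₂

Precipitation of each salt begins when its ion product equals Ksp.
For MgCO₃: [Mg²⁺] = (Ksp/[CO₃²⁻]) = 2.0×10⁻⁶ M
For MgF₂: [Mg²⁺] = (Ksp/[F⁻]^2) = 7.4×10⁻¹⁰ M
MgF₂ requires the lower [Mg²⁺], so it precipitates first.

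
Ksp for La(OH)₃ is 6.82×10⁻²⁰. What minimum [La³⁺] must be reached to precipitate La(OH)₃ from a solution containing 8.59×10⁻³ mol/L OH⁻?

Precipitation of each salt begins when its ion product equals Ksp.
La(OH)₃(s) ⇌ La³⁺(aq) + 3 OH⁻(aq)
Ksp = [La³⁺][OH⁻]^3 = [La³⁺](8.59×10⁻³)^3
[La³⁺] = 6.82×10⁻²⁰ / (8.59×10⁻³)^3 = 1.08×10⁻¹³
[La³⁺] = 1.08×10⁻¹³ mol/L

1.08×10⁻¹³ M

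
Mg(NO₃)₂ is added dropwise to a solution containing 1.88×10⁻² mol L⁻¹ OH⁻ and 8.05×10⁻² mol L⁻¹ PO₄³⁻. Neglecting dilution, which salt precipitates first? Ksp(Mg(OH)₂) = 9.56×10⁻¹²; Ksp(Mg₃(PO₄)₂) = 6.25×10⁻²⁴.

Mg(OH)₂

Each salt precipitates once Q = Ksp for that salt.
For Mg(OH)₂: [Mg²⁺] = (Ksp/[OH⁻]^2) = 2.70×10⁻⁸ mol L⁻¹
For Mg₃(PO₄)₂: [Mg²⁺] = (Ksp/[PO₄³⁻]^2)^(1/3) = 9.88×10⁻⁸ mol L⁻¹
Mg(OH)₂ requires the lower [Mg²⁺], so it precipitates first.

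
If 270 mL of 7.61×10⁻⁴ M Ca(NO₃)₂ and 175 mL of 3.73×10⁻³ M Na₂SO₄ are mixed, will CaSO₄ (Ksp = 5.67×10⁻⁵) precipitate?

After mixing, V = 270 mL + 175 mL = 445 mL.
[Ca²⁺] = (7.61×10⁻⁴)(270)/445 = 4.62×10⁻⁴ M
[SO₄²⁻] = (3.73×10⁻³)(175)/445 = 1.47×10⁻³ M
Q = [Ca²⁺][SO₄²⁻] = 6.77×10⁻⁷
Q < Ksp (6.77×10⁻⁷ vs 5.67×10⁻⁵); the solution remains unsaturated and no precipitate forms.

No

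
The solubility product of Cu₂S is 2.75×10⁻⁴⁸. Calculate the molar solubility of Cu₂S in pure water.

Cu₂S(s) ⇌ 2 Cu⁺(aq) + S²⁻(aq)
For each mole of Cu₂S that dissolves per liter, [Cu⁺] = 2s and [S²⁻] = s; let s denote this solubility.
Ksp = [Cu⁺]^2[S²⁻] = (2s)^2 · s = 4s^3
4s^3 = 2.75×10⁻⁴⁸  ⇒  s^3 = 6.88×10⁻⁴⁹
Taking the 3rd root, s = 8.83×10⁻¹⁷ mol/L.

8.83×10⁻¹⁷ M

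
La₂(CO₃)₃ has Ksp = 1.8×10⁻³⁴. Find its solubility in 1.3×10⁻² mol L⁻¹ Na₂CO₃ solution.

La₂(CO₃)₃(s) ⇌ 2 La³⁺(aq) + 3 CO₃²⁻(aq)
CO₃²⁻ is already present at 1.3×10⁻² mol L⁻¹. If s mol/L of La₂(CO₃)₃ dissolves, [La³⁺] = 2s while [CO₃²⁻] ≈ 1.3×10⁻² mol L⁻¹.
Ksp = [La³⁺]^2[CO₃²⁻]^3 = (2s)^2(1.3×10⁻²)^3
(2s)^2 = 1.8×10⁻³⁴ / (1.3×10⁻²)^3 = 8.2×10⁻²⁹
s = 4.5×10⁻¹⁵ mol L⁻¹

4.5×10⁻¹⁵ M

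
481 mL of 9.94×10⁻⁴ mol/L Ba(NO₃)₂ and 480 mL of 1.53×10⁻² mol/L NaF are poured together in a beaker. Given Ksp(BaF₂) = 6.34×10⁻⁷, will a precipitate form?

The combined volume is 961 mL.
[Ba²⁺] = (9.94×10⁻⁴)(481)/961 = 4.98×10⁻⁴ mol/L
[F⁻] = (1.53×10⁻²)(480)/961 = 7.64×10⁻³ mol/L
Q = [Ba²⁺][F⁻]^2 = 2.91×10⁻⁸
Q = 2.91×10⁻⁸ < Ksp = 6.34×10⁻⁷, so the solution is unsaturated and no precipitate forms.

No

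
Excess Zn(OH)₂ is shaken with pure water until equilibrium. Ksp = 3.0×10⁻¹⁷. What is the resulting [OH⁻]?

3.9×10⁻⁶ M

Zn(OH)₂(s) ⇌ Zn²⁺(aq) + 2 OH⁻(aq)
Let s be the molar solubility. Then [Zn²⁺] = s and [OH⁻] = 2s.
Ksp = [Zn²⁺][OH⁻]^2 = s · (2s)^2 = 4s^3 = 3.0×10⁻¹⁷
s = 2.0×10⁻⁶ M
[OH⁻] = 2s = 3.9×10⁻⁶ M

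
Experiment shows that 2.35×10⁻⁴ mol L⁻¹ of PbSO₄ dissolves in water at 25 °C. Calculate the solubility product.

Ksp = 5.52×10⁻⁸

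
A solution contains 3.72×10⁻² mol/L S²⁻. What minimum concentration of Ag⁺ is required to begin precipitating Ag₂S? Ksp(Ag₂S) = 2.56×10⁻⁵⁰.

8.30×10⁻²⁵ M

A salt starts to precipitate once the ion product Q reaches its Ksp.
Ag₂S(s) ⇌ 2 Ag⁺(aq) + S²⁻(aq)
Ksp = [Ag⁺]^2[S²⁻] = [Ag⁺]^2(3.72×10⁻²)
[Ag⁺]^2 = 2.56×10⁻⁵⁰ / (3.72×10⁻²) = 6.88×10⁻⁴⁹
[Ag⁺] = 8.30×10⁻²⁵ mol/L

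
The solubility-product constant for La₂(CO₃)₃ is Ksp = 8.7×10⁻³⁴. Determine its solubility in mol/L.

9.6×10⁻⁸ M

La₂(CO₃)₃(s) ⇌ 2 La³⁺(aq) + 3 CO₃²⁻(aq)
For each mole of La₂(CO₃)₃ that dissolves per liter, [La³⁺] = 2s and [CO₃²⁻] = 3s; let s denote this solubility.
Ksp = [La³⁺]^2[CO₃²⁻]^3 = (2s)^2 · (3s)^3 = 108s^5
108s^5 = 8.7×10⁻³⁴  ⇒  s^5 = 8.1×10⁻³⁶
s = (8.1×10⁻³⁶)^(1/5) = 9.6×10⁻⁸ M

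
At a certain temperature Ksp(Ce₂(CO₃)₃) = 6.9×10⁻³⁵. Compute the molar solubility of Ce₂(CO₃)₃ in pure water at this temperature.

5.8×10⁻⁸ M

Ce₂(CO₃)₃(s) ⇌ 2 Ce³⁺(aq) + 3 CO₃²⁻(aq)
With molar solubility s: [Ce³⁺] = 2s, [CO₃²⁻] = 3s.
Ksp = [Ce³⁺]^2[CO₃²⁻]^3 = (2s)^2 · (3s)^3 = 108s^5
108s^5 = 6.9×10⁻³⁵  ⇒  s^5 = 6.4×10⁻³⁷
s = 5.8×10⁻⁸ mol/L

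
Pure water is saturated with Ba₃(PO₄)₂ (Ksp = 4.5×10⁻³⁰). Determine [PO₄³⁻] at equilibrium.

Ba₃(PO₄)₂(s) ⇌ 3 Ba²⁺(aq) + 2 PO₄³⁻(aq)
Call the molar solubility s, so that [Ba²⁺] = 3s and [PO₄³⁻] = 2s.
Ksp = [Ba²⁺]^3[PO₄³⁻]^2 = (3s)^3 · (2s)^2 = 108s^5 = 4.5×10⁻³⁰
s = 5.3×10⁻⁷ mol L⁻¹
[PO₄³⁻] = 2s = 1.1×10⁻⁶ mol L⁻¹

1.1×10⁻⁶ M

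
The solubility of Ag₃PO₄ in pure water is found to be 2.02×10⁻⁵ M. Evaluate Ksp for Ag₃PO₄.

Ag₃PO₄(s) ⇌ 3 Ag⁺(aq) + PO₄³⁻(aq)
Call the molar solubility s, so that [Ag⁺] = 3s and [PO₄³⁻] = s.
Ksp = [Ag⁺]^3[PO₄³⁻] = (3s)^3 · s = 27s^4
Ksp = 27 × (2.02×10⁻⁵)^4 = 4.50×10⁻¹⁸

Ksp = 4.50×10⁻¹⁸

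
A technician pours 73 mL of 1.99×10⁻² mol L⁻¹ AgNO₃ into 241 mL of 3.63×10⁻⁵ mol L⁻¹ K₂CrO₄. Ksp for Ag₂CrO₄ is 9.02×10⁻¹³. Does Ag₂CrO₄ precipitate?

The combined volume is 314 mL.
[Ag⁺] = (1.99×10⁻²)(73)/314 = 4.63×10⁻³ mol L⁻¹
[CrO₄²⁻] = (3.63×10⁻⁵)(241)/314 = 2.79×10⁻⁵ mol L⁻¹
Q = [Ag⁺]^2[CrO₄²⁻] = 5.96×10⁻¹⁰
Q = 5.96×10⁻¹⁰ > Ksp = 9.02×10⁻¹³, so the solution is supersaturated and Ag₂CrO₄ precipitates.

Yes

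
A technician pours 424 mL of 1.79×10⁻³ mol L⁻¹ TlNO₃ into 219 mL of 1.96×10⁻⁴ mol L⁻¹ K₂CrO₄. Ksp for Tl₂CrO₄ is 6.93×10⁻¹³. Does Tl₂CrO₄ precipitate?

Total volume after mixing = 424 + 219 = 643 mL.
[Tl⁺] = (1.79×10⁻³)(424)/643 = 1.18×10⁻³ mol L⁻¹
[CrO₄²⁻] = (1.96×10⁻⁴)(219)/643 = 6.68×10⁻⁵ mol L⁻¹
Q = [Tl⁺]^2[CrO₄²⁻] = 9.30×10⁻¹¹
Because Q > Ksp (9.30×10⁻¹¹ vs 6.93×10⁻¹³), a precipitate of Tl₂CrO₄ forms.

Yes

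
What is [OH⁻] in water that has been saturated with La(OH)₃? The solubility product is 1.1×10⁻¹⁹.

2.4×10⁻⁵ M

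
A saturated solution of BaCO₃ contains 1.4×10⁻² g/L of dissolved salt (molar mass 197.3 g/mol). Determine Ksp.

Ksp = 5.0×10⁻⁹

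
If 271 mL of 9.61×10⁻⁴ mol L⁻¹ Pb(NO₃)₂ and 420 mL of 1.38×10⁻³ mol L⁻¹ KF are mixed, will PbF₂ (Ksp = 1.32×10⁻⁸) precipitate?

No

After mixing, V = 271 mL + 420 mL = 691 mL.
[Pb²⁺] = (9.61×10⁻⁴)(271)/691 = 3.77×10⁻⁴ mol L⁻¹
[F⁻] = (1.38×10⁻³)(420)/691 = 8.39×10⁻⁴ mol L⁻¹
Q = [Pb²⁺][F⁻]^2 = 2.65×10⁻¹⁰
Q = 2.65×10⁻¹⁰ < Ksp = 1.32×10⁻⁸, so the solution is unsaturated and no precipitate forms.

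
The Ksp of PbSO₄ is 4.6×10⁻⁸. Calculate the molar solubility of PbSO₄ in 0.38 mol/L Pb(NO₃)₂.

PbSO₄(s) ⇌ Pb²⁺(aq) + SO₄²⁻(aq)
With Pb²⁺ already at 0.38 mol/L and s small, take [Pb²⁺] ≈ 0.38 mol/L and [SO₄²⁻] = s.
Ksp = [Pb²⁺][SO₄²⁻] = (0.38)s
s = 4.6×10⁻⁸ / (0.38) = 1.2×10⁻⁷
s = 1.2×10⁻⁷ mol/L

1.2×10⁻⁷ M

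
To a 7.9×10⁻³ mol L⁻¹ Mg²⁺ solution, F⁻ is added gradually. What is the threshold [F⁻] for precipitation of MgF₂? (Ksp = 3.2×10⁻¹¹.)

6.4×10⁻⁵ M

Precipitation of each salt begins when its ion product equals Ksp.
MgF₂(s) ⇌ Mg²⁺(aq) + 2 F⁻(aq)
Ksp = [Mg²⁺][F⁻]^2 = [F⁻]^2(7.9×10⁻³)
[F⁻]^2 = 3.2×10⁻¹¹ / (7.9×10⁻³) = 4.1×10⁻⁹
[F⁻] = 6.4×10⁻⁵ mol L⁻¹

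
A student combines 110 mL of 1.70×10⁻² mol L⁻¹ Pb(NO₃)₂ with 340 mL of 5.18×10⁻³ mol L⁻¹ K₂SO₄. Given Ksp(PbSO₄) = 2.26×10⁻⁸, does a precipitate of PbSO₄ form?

Total volume after mixing = 110 + 340 = 450 mL.
[Pb²⁺] = (1.70×10⁻²)(110)/450 = 4.16×10⁻³ mol L⁻¹
[SO₄²⁻] = (5.18×10⁻³)(340)/450 = 3.91×10⁻³ mol L⁻¹
Q = [Pb²⁺][SO₄²⁻] = 1.63×10⁻⁵
Since Q (1.63×10⁻⁵) exceeds Ksp (2.26×10⁻⁸), PbSO₄ will precipitate.

Yes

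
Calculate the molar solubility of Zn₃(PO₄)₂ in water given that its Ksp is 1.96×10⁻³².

Zn₃(PO₄)₂(s) ⇌ 3 Zn²⁺(aq) + 2 PO₄³⁻(aq)
If s mol/L of Zn₃(PO₄)₂ dissolves, [Zn²⁺] = 3s and [PO₄³⁻] = 2s.
Ksp = [Zn²⁺]^3[PO₄³⁻]^2 = (3s)^3 · (2s)^2 = 108s^5
108s^5 = 1.96×10⁻³²  ⇒  s^5 = 1.81×10⁻³⁴
s = (1.81×10⁻³⁴)^(1/5) = 1.79×10⁻⁷ mol L⁻¹

1.79×10⁻⁷ M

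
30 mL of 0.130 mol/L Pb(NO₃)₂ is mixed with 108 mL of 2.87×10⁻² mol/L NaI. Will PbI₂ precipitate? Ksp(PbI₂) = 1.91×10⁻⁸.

Yes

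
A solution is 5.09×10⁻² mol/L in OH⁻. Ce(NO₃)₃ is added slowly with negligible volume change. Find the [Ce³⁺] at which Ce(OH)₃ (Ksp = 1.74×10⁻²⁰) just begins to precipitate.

1.32×10⁻¹⁶ M

The threshold for precipitation is Q = Ksp.
Ce(OH)₃(s) ⇌ Ce³⁺(aq) + 3 OH⁻(aq)
Ksp = [Ce³⁺][OH⁻]^3 = [Ce³⁺](5.09×10⁻²)^3
[Ce³⁺] = 1.74×10⁻²⁰ / (5.09×10⁻²)^3 = 1.32×10⁻¹⁶
[Ce³⁺] = 1.32×10⁻¹⁶ mol/L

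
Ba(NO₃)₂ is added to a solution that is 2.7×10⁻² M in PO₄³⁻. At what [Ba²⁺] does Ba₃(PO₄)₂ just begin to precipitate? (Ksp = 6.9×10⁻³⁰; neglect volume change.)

2.1×10⁻⁹ M

The threshold for precipitation is Q = Ksp.
Ba₃(PO₄)₂(s) ⇌ 3 Ba²⁺(aq) + 2 PO₄³⁻(aq)
Ksp = [Ba²⁺]^3[PO₄³⁻]^2 = [Ba²⁺]^3(2.7×10⁻²)^2
[Ba²⁺]^3 = 6.9×10⁻³⁰ / (2.7×10⁻²)^2 = 9.5×10⁻²⁷
[Ba²⁺] = 2.1×10⁻⁹ M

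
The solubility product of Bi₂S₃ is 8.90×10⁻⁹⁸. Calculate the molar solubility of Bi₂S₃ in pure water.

Bi₂S₃(s) ⇌ 2 Bi³⁺(aq) + 3 S²⁻(aq)
For each mole of Bi₂S₃ that dissolves per liter, [Bi³⁺] = 2s and [S²⁻] = 3s; let s denote this solubility.
Ksp = [Bi³⁺]^2[S²⁻]^3 = (2s)^2 · (3s)^3 = 108s^5
108s^5 = 8.90×10⁻⁹⁸  ⇒  s^5 = 8.24×10⁻¹⁰⁰
s = (8.24×10⁻¹⁰⁰)^(1/5) = 1.52×10⁻²⁰ mol/L

1.52×10⁻²⁰ M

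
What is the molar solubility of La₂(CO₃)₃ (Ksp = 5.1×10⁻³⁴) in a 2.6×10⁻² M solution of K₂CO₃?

La₂(CO₃)₃(s) ⇌ 2 La³⁺(aq) + 3 CO₃²⁻(aq)
CO₃²⁻ is already present at 2.6×10⁻² M. If s mol/L of La₂(CO₃)₃ dissolves, [La³⁺] = 2s while [CO₃²⁻] ≈ 2.6×10⁻² M.
Ksp = [La³⁺]^2[CO₃²⁻]^3 = (2s)^2(2.6×10⁻²)^3
(2s)^2 = 5.1×10⁻³⁴ / (2.6×10⁻²)^3 = 2.9×10⁻²⁹
s = 2.7×10⁻¹⁵ M

2.7×10⁻¹⁵ M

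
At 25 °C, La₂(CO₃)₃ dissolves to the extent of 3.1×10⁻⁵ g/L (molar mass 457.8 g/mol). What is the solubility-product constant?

Ksp = 1.5×10⁻³⁴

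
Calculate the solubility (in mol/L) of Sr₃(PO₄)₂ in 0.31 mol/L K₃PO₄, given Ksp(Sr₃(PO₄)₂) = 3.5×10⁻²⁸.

5.1×10⁻¹⁰ M

Sr₃(PO₄)₂(s) ⇌ 3 Sr²⁺(aq) + 2 PO₄³⁻(aq)
The solution already contains PO₄³⁻ at 0.31 mol/L. Let s be the molar solubility of Sr₃(PO₄)₂.
[PO₄³⁻] ≈ 0.31 mol/L (common ion dominates); [Sr²⁺] = 3s.
Ksp = [Sr²⁺]^3[PO₄³⁻]^2 = (3s)^3(0.31)^2
(3s)^3 = 3.5×10⁻²⁸ / (0.31)^2 = 3.6×10⁻²⁷
s = 5.1×10⁻¹⁰ mol/L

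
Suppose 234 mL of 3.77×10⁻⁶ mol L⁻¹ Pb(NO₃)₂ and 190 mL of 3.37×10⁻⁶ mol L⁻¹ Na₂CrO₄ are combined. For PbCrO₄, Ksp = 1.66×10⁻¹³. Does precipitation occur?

Yes

Total volume after mixing = 234 + 190 = 424 mL.
[Pb²⁺] = (3.77×10⁻⁶)(234)/424 = 2.08×10⁻⁶ mol L⁻¹
[CrO₄²⁻] = (3.37×10⁻⁶)(190)/424 = 1.51×10⁻⁶ mol L⁻¹
Q = [Pb²⁺][CrO₄²⁻] = 3.14×10⁻¹²
Q = 3.14×10⁻¹² > Ksp = 1.66×10⁻¹³, so the solution is supersaturated and PbCrO₄ precipitates.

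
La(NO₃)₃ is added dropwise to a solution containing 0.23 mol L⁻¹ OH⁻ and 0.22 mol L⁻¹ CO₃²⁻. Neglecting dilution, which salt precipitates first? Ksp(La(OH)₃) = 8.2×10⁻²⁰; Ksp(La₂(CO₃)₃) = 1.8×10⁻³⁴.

A salt starts to precipitate once the ion product Q reaches its Ksp.
For La(OH)₃: [La³⁺] = (Ksp/[OH⁻]^3) = 6.7×10⁻¹⁸ mol L⁻¹
For La₂(CO₃)₃: [La³⁺] = (Ksp/[CO₃²⁻]^3)^(1/2) = 1.3×10⁻¹⁶ mol L⁻¹
Since La(OH)₃ needs less La³⁺ to reach saturation, it precipitates first.

La(OH)₃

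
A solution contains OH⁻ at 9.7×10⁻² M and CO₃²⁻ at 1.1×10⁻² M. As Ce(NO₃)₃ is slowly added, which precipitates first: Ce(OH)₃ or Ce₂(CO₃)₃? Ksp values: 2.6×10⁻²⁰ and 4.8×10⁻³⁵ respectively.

Ce(OH)₃

Precipitation of each salt begins when its ion product equals Ksp.
For Ce(OH)₃: [Ce³⁺] = (Ksp/[OH⁻]^3) = 2.8×10⁻¹⁷ M
For Ce₂(CO₃)₃: [Ce³⁺] = (Ksp/[CO₃²⁻]^3)^(1/2) = 6.0×10⁻¹⁵ M
Since Ce(OH)₃ needs less Ce³⁺ to reach saturation, it precipitates first.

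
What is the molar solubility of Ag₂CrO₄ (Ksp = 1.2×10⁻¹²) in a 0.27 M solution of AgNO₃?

Ag₂CrO₄(s) ⇌ 2 Ag⁺(aq) + CrO₄²⁻(aq)
The solution already contains Ag⁺ at 0.27 M. Let s be the molar solubility of Ag₂CrO₄.
[Ag⁺] ≈ 0.27 M (common ion dominates); [CrO₄²⁻] = s.
Ksp = [Ag⁺]^2[CrO₄²⁻] = (0.27)^2s
s = 1.2×10⁻¹² / (0.27)^2 = 1.6×10⁻¹¹
s = 1.6×10⁻¹¹ M

1.6×10⁻¹¹ M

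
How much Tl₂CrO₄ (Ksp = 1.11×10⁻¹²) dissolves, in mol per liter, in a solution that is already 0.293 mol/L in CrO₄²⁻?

9.73×10⁻⁷ M

Tl₂CrO₄(s) ⇌ 2 Tl⁺(aq) + CrO₄²⁻(aq)
CrO₄²⁻ is already present at 0.293 mol/L. If s mol/L of Tl₂CrO₄ dissolves, [Tl⁺] = 2s while [CrO₄²⁻] ≈ 0.293 mol/L.
Ksp = [Tl⁺]^2[CrO₄²⁻] = (2s)^2(0.293)
(2s)^2 = 1.11×10⁻¹² / (0.293) = 3.79×10⁻¹²
s = 9.73×10⁻⁷ mol/L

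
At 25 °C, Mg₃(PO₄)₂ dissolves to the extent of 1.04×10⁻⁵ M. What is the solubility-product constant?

Ksp = 1.31×10⁻²³

Mg₃(PO₄)₂(s) ⇌ 3 Mg²⁺(aq) + 2 PO₄³⁻(aq)
Call the molar solubility s, so that [Mg²⁺] = 3s and [PO₄³⁻] = 2s.
Ksp = [Mg²⁺]^3[PO₄³⁻]^2 = (3s)^3 · (2s)^2 = 108s^5
Ksp = 108 × (1.04×10⁻⁵)^5 = 1.31×10⁻²³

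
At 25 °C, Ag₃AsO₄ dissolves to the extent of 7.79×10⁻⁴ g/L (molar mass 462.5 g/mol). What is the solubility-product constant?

s = (7.79×10⁻⁴ g L⁻¹)/(462.5 g mol⁻¹) = 1.6843×10⁻⁶ M
Ag₃AsO₄(s) ⇌ 3 Ag⁺(aq) + AsO₄³⁻(aq)
If s mol/L of Ag₃AsO₄ dissolves, [Ag⁺] = 3s and [AsO₄³⁻] = s.
Ksp = [Ag⁺]^3[AsO₄³⁻] = (3s)^3 · s = 27s^4
Ksp = 27 × (1.6843×10⁻⁶)^4 = 2.17×10⁻²²

Ksp = 2.17×10⁻²²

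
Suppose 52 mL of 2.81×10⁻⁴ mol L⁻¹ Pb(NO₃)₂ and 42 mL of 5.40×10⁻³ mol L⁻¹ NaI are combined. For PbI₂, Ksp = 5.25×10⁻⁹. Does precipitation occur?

The combined volume is 94 mL.
[Pb²⁺] = (2.81×10⁻⁴)(52)/94 = 1.55×10⁻⁴ mol L⁻¹
[I⁻] = (5.40×10⁻³)(42)/94 = 2.41×10⁻³ mol L⁻¹
Q = [Pb²⁺][I⁻]^2 = 9.05×10⁻¹⁰
Since Q (9.05×10⁻¹⁰) is less than Ksp (5.25×10⁻⁹), no PbI₂ precipitates.

No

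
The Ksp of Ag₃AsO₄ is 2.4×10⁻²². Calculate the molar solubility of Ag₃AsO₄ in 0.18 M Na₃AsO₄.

3.7×10⁻⁸ M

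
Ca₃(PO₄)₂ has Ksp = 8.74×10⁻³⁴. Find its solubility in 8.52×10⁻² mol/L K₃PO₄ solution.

1.65×10⁻¹¹ M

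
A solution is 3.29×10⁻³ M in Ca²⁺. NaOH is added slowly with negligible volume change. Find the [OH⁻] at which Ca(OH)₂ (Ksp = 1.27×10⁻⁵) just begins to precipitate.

6.21×10⁻² M

The threshold for precipitation is Q = Ksp.
Ca(OH)₂(s) ⇌ Ca²⁺(aq) + 2 OH⁻(aq)
Ksp = [Ca²⁺][OH⁻]^2 = [OH⁻]^2(3.29×10⁻³)
[OH⁻]^2 = 1.27×10⁻⁵ / (3.29×10⁻³) = 3.86×10⁻³
[OH⁻] = 6.21×10⁻² M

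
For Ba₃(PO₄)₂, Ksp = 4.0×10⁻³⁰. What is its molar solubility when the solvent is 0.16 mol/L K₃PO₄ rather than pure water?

1.8×10⁻¹⁰ M

Ba₃(PO₄)₂(s) ⇌ 3 Ba²⁺(aq) + 2 PO₄³⁻(aq)
PO₄³⁻ is already present at 0.16 mol/L. If s mol/L of Ba₃(PO₄)₂ dissolves, [Ba²⁺] = 3s while [PO₄³⁻] ≈ 0.16 mol/L.
Ksp = [Ba²⁺]^3[PO₄³⁻]^2 = (3s)^3(0.16)^2
(3s)^3 = 4.0×10⁻³⁰ / (0.16)^2 = 1.6×10⁻²⁸
s = 1.8×10⁻¹⁰ mol/L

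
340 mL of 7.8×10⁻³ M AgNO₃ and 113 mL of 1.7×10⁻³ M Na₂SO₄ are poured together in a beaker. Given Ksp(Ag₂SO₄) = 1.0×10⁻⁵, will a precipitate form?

Total volume after mixing = 340 + 113 = 453 mL.
[Ag⁺] = (7.8×10⁻³)(340)/453 = 5.9×10⁻³ M
[SO₄²⁻] = (1.7×10⁻³)(113)/453 = 4.2×10⁻⁴ M
Q = [Ag⁺]^2[SO₄²⁻] = 1.5×10⁻⁸
Q = 1.5×10⁻⁸ < Ksp = 1.0×10⁻⁵, so the solution is unsaturated and no precipitate forms.

No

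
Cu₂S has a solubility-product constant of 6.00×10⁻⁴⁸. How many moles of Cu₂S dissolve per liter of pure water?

Cu₂S(s) ⇌ 2 Cu⁺(aq) + S²⁻(aq)
If s mol/L of Cu₂S dissolves, [Cu⁺] = 2s and [S²⁻] = s.
Ksp = [Cu⁺]^2[S²⁻] = (2s)^2 · s = 4s^3
4s^3 = 6.00×10⁻⁴⁸  ⇒  s^3 = 1.50×10⁻⁴⁸
s = (1.50×10⁻⁴⁸)^(1/3) = 1.14×10⁻¹⁶ mol/L

1.14×10⁻¹⁶ M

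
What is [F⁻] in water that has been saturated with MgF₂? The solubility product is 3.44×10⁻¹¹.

MgF₂(s) ⇌ Mg²⁺(aq) + 2 F⁻(aq)
Call the molar solubility s, so that [Mg²⁺] = s and [F⁻] = 2s.
Ksp = [Mg²⁺][F⁻]^2 = s · (2s)^2 = 4s^3 = 3.44×10⁻¹¹
s = 2.05×10⁻⁴ mol L⁻¹
[F⁻] = 2s = 4.10×10⁻⁴ mol L⁻¹

4.10×10⁻⁴ M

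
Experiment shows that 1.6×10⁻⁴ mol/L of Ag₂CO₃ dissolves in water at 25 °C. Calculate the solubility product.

Ag₂CO₃(s) ⇌ 2 Ag⁺(aq) + CO₃²⁻(aq)
With molar solubility s: [Ag⁺] = 2s, [CO₃²⁻] = s.
Ksp = [Ag⁺]^2[CO₃²⁻] = (2s)^2 · s = 4s^3
Ksp = 4 × (1.6×10⁻⁴)^3 = 1.6×10⁻¹¹

Ksp = 1.6×10⁻¹¹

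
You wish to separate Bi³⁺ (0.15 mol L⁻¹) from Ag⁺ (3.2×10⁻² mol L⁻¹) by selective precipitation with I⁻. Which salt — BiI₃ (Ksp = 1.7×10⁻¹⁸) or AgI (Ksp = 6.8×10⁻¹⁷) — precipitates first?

AgI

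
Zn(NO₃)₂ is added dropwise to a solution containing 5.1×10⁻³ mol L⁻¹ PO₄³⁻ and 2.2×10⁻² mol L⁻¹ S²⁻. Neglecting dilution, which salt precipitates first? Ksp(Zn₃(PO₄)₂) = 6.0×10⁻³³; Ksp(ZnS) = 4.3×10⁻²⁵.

ZnS

The threshold for precipitation is Q = Ksp.
For Zn₃(PO₄)₂: [Zn²⁺] = (Ksp/[PO₄³⁻]^2)^(1/3) = 6.1×10⁻¹⁰ mol L⁻¹
For ZnS: [Zn²⁺] = (Ksp/[S²⁻]) = 2.0×10⁻²³ mol L⁻¹
Since ZnS needs less Zn²⁺ to reach saturation, it precipitates first.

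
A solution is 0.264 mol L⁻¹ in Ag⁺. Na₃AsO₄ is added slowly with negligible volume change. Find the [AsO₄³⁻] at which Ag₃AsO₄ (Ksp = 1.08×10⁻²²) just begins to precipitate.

Precipitation begins when Q = Ksp.
Ag₃AsO₄(s) ⇌ 3 Ag⁺(aq) + AsO₄³⁻(aq)
Ksp = [Ag⁺]^3[AsO₄³⁻] = [AsO₄³⁻](0.264)^3
[AsO₄³⁻] = 1.08×10⁻²² / (0.264)^3 = 5.87×10⁻²¹
[AsO₄³⁻] = 5.87×10⁻²¹ mol L⁻¹

5.87×10⁻²¹ M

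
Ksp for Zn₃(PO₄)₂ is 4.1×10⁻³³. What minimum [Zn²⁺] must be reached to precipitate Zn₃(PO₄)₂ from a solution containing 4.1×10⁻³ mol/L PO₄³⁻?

Precipitation begins when Q = Ksp.
Zn₃(PO₄)₂(s) ⇌ 3 Zn²⁺(aq) + 2 PO₄³⁻(aq)
Ksp = [Zn²⁺]^3[PO₄³⁻]^2 = [Zn²⁺]^3(4.1×10⁻³)^2
[Zn²⁺]^3 = 4.1×10⁻³³ / (4.1×10⁻³)^2 = 2.4×10⁻²⁸
[Zn²⁺] = 6.2×10⁻¹⁰ mol/L

6.2×10⁻¹⁰ M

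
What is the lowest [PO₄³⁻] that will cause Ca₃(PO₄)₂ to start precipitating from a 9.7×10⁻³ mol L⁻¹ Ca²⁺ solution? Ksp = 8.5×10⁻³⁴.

3.1×10⁻¹⁴ M

A salt starts to precipitate once the ion product Q reaches its Ksp.
Ca₃(PO₄)₂(s) ⇌ 3 Ca²⁺(aq) + 2 PO₄³⁻(aq)
Ksp = [Ca²⁺]^3[PO₄³⁻]^2 = [PO₄³⁻]^2(9.7×10⁻³)^3
[PO₄³⁻]^2 = 8.5×10⁻³⁴ / (9.7×10⁻³)^3 = 9.3×10⁻²⁸
[PO₄³⁻] = 3.1×10⁻¹⁴ mol L⁻¹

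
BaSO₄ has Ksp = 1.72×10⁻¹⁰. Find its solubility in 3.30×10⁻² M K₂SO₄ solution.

BaSO₄(s) ⇌ Ba²⁺(aq) + SO₄²⁻(aq)
With SO₄²⁻ already at 3.30×10⁻² M and s small, take [SO₄²⁻] ≈ 3.30×10⁻² M and [Ba²⁺] = s.
Ksp = [Ba²⁺][SO₄²⁻] = s(3.30×10⁻²)
s = 1.72×10⁻¹⁰ / (3.30×10⁻²) = 5.21×10⁻⁹
s = 5.21×10⁻⁹ M

5.21×10⁻⁹ M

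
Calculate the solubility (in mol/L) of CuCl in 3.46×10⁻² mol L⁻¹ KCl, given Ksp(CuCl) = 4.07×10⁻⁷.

1.18×10⁻⁵ M

CuCl(s) ⇌ Cu⁺(aq) + Cl⁻(aq)
With Cl⁻ already at 3.46×10⁻² mol L⁻¹ and s small, take [Cl⁻] ≈ 3.46×10⁻² mol L⁻¹ and [Cu⁺] = s.
Ksp = [Cu⁺][Cl⁻] = s(3.46×10⁻²)
s = 4.07×10⁻⁷ / (3.46×10⁻²) = 1.18×10⁻⁵
s = 1.18×10⁻⁵ mol L⁻¹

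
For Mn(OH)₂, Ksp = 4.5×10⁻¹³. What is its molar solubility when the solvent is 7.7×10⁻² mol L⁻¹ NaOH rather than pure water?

7.6×10⁻¹¹ M

Mn(OH)₂(s) ⇌ Mn²⁺(aq) + 2 OH⁻(aq)
With OH⁻ already at 7.7×10⁻² mol L⁻¹ and s small, take [OH⁻] ≈ 7.7×10⁻² mol L⁻¹ and [Mn²⁺] = s.
Ksp = [Mn²⁺][OH⁻]^2 = s(7.7×10⁻²)^2
s = 4.5×10⁻¹³ / (7.7×10⁻²)^2 = 7.6×10⁻¹¹
s = 7.6×10⁻¹¹ mol L⁻¹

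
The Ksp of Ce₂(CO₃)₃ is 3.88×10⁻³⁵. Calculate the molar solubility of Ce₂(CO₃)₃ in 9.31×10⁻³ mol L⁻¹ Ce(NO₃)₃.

Ce₂(CO₃)₃(s) ⇌ 2 Ce³⁺(aq) + 3 CO₃²⁻(aq)
The solution already contains Ce³⁺ at 9.31×10⁻³ mol L⁻¹. Let s be the molar solubility of Ce₂(CO₃)₃.
[Ce³⁺] ≈ 9.31×10⁻³ mol L⁻¹ (common ion dominates); [CO₃²⁻] = 3s.
Ksp = [Ce³⁺]^2[CO₃²⁻]^3 = (9.31×10⁻³)^2(3s)^3
(3s)^3 = 3.88×10⁻³⁵ / (9.31×10⁻³)^2 = 4.48×10⁻³¹
s = 2.55×10⁻¹¹ mol L⁻¹

2.55×10⁻¹¹ M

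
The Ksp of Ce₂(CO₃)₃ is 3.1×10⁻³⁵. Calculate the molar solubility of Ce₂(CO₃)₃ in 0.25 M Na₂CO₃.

2.2×10⁻¹⁷ M

Ce₂(CO₃)₃(s) ⇌ 2 Ce³⁺(aq) + 3 CO₃²⁻(aq)
With CO₃²⁻ already at 0.25 M and s small, take [CO₃²⁻] ≈ 0.25 M and [Ce³⁺] = 2s.
Ksp = [Ce³⁺]^2[CO₃²⁻]^3 = (2s)^2(0.25)^3
(2s)^2 = 3.1×10⁻³⁵ / (0.25)^3 = 2.0×10⁻³³
s = 2.2×10⁻¹⁷ M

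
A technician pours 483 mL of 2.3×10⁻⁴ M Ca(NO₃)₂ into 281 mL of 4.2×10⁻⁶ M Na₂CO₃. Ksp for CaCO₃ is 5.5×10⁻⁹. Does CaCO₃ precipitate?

The combined volume is 764 mL.
[Ca²⁺] = (2.3×10⁻⁴)(483)/764 = 1.5×10⁻⁴ M
[CO₃²⁻] = (4.2×10⁻⁶)(281)/764 = 1.5×10⁻⁶ M
Q = [Ca²⁺][CO₃²⁻] = 2.2×10⁻¹⁰
Since Q (2.2×10⁻¹⁰) is less than Ksp (5.5×10⁻⁹), no CaCO₃ precipitates.

No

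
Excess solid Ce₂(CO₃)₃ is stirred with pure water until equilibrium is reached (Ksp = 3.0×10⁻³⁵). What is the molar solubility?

Ce₂(CO₃)₃(s) ⇌ 2 Ce³⁺(aq) + 3 CO₃²⁻(aq)
With molar solubility s: [Ce³⁺] = 2s, [CO₃²⁻] = 3s.
Ksp = [Ce³⁺]^2[CO₃²⁻]^3 = (2s)^2 · (3s)^3 = 108s^5
108s^5 = 3.0×10⁻³⁵  ⇒  s^5 = 2.8×10⁻³⁷
s = (2.8×10⁻³⁷)^(1/5) = 4.9×10⁻⁸ mol L⁻¹

4.9×10⁻⁸ M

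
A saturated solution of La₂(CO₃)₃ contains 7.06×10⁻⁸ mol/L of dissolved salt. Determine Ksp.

La₂(CO₃)₃(s) ⇌ 2 La³⁺(aq) + 3 CO₃²⁻(aq)
For each mole of La₂(CO₃)₃ that dissolves per liter, [La³⁺] = 2s and [CO₃²⁻] = 3s; let s denote this solubility.
Ksp = [La³⁺]^2[CO₃²⁻]^3 = (2s)^2 · (3s)^3 = 108s^5
Ksp = 108 × (7.06×10⁻⁸)^5 = 1.89×10⁻³⁴

Ksp = 1.89×10⁻³⁴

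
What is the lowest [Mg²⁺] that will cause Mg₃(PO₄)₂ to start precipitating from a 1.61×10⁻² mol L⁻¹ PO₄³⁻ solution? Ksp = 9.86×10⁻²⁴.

3.36×10⁻⁷ M

The threshold for precipitation is Q = Ksp.
Mg₃(PO₄)₂(s) ⇌ 3 Mg²⁺(aq) + 2 PO₄³⁻(aq)
Ksp = [Mg²⁺]^3[PO₄³⁻]^2 = [Mg²⁺]^3(1.61×10⁻²)^2
[Mg²⁺]^3 = 9.86×10⁻²⁴ / (1.61×10⁻²)^2 = 3.80×10⁻²⁰
[Mg²⁺] = 3.36×10⁻⁷ mol L⁻¹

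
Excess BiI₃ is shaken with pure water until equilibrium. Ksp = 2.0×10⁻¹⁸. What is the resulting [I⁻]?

4.9×10⁻⁵ M

BiI₃(s) ⇌ Bi³⁺(aq) + 3 I⁻(aq)
If s mol/L of BiI₃ dissolves, [Bi³⁺] = s and [I⁻] = 3s.
Ksp = [Bi³⁺][I⁻]^3 = s · (3s)^3 = 27s^4 = 2.0×10⁻¹⁸
s = 1.6×10⁻⁵ mol L⁻¹
[I⁻] = 3s = 4.9×10⁻⁵ mol L⁻¹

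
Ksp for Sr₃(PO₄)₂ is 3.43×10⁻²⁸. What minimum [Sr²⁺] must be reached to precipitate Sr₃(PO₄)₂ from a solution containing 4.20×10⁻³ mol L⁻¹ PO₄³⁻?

2.69×10⁻⁸ M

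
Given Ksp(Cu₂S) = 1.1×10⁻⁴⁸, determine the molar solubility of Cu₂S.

Cu₂S(s) ⇌ 2 Cu⁺(aq) + S²⁻(aq)
Call the molar solubility s, so that [Cu⁺] = 2s and [S²⁻] = s.
Ksp = [Cu⁺]^2[S²⁻] = (2s)^2 · s = 4s^3
4s^3 = 1.1×10⁻⁴⁸  ⇒  s^3 = 2.8×10⁻⁴⁹
Taking the 3rd root, s = 6.5×10⁻¹⁷ M.

6.5×10⁻¹⁷ M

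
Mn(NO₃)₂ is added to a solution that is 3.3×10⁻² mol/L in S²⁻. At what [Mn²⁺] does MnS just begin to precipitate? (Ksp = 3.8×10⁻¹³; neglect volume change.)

1.2×10⁻¹¹ M

Precipitation of each salt begins when its ion product equals Ksp.
MnS(s) ⇌ Mn²⁺(aq) + S²⁻(aq)
Ksp = [Mn²⁺][S²⁻] = [Mn²⁺](3.3×10⁻²)
[Mn²⁺] = 3.8×10⁻¹³ / (3.3×10⁻²) = 1.2×10⁻¹¹
[Mn²⁺] = 1.2×10⁻¹¹ mol/L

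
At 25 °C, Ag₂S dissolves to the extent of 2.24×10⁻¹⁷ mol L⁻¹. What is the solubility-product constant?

Ag₂S(s) ⇌ 2 Ag⁺(aq) + S²⁻(aq)
If s mol/L of Ag₂S dissolves, [Ag⁺] = 2s and [S²⁻] = s.
Ksp = [Ag⁺]^2[S²⁻] = (2s)^2 · s = 4s^3
Ksp = 4 × (2.24×10⁻¹⁷)^3 = 4.50×10⁻⁵⁰

Ksp = 4.50×10⁻⁵⁰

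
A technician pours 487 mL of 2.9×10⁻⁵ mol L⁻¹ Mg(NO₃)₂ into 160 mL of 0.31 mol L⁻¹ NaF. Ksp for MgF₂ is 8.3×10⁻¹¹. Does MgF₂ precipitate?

Yes

The combined volume is 647 mL.
[Mg²⁺] = (2.9×10⁻⁵)(487)/647 = 2.2×10⁻⁵ mol L⁻¹
[F⁻] = (0.31)(160)/647 = 7.7×10⁻² mol L⁻¹
Q = [Mg²⁺][F⁻]^2 = 1.3×10⁻⁷
Because Q > Ksp (1.3×10⁻⁷ vs 8.3×10⁻¹¹), a precipitate of MgF₂ forms.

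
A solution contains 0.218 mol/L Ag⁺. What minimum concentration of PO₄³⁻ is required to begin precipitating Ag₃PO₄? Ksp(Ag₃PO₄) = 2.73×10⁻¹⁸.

2.64×10⁻¹⁶ M

Precipitation begins when Q = Ksp.
Ag₃PO₄(s) ⇌ 3 Ag⁺(aq) + PO₄³⁻(aq)
Ksp = [Ag⁺]^3[PO₄³⁻] = [PO₄³⁻](0.218)^3
[PO₄³⁻] = 2.73×10⁻¹⁸ / (0.218)^3 = 2.64×10⁻¹⁶
[PO₄³⁻] = 2.64×10⁻¹⁶ mol/L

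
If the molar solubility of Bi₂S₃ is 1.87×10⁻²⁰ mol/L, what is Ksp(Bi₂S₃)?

Ksp = 2.47×10⁻⁹⁷

Bi₂S₃(s) ⇌ 2 Bi³⁺(aq) + 3 S²⁻(aq)
If s mol/L of Bi₂S₃ dissolves, [Bi³⁺] = 2s and [S²⁻] = 3s.
Ksp = [Bi³⁺]^2[S²⁻]^3 = (2s)^2 · (3s)^3 = 108s^5
Ksp = 108 × (1.87×10⁻²⁰)^5 = 2.47×10⁻⁹⁷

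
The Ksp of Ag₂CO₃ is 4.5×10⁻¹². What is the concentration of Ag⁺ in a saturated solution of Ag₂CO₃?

Ag₂CO₃(s) ⇌ 2 Ag⁺(aq) + CO₃²⁻(aq)
With molar solubility s: [Ag⁺] = 2s, [CO₃²⁻] = s.
Ksp = [Ag⁺]^2[CO₃²⁻] = (2s)^2 · s = 4s^3 = 4.5×10⁻¹²
s = 1.0×10⁻⁴ M
[Ag⁺] = 2s = 2.1×10⁻⁴ M

2.1×10⁻⁴ M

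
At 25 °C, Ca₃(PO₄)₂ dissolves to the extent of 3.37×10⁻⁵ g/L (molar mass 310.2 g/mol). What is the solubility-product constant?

Ksp = 1.63×10⁻³³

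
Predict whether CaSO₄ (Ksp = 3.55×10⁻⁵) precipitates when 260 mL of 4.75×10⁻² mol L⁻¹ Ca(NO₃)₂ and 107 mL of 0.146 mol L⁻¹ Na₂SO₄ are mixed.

Yes

After mixing, V = 260 mL + 107 mL = 367 mL.
[Ca²⁺] = (4.75×10⁻²)(260)/367 = 3.37×10⁻² mol L⁻¹
[SO₄²⁻] = (0.146)(107)/367 = 4.26×10⁻² mol L⁻¹
Q = [Ca²⁺][SO₄²⁻] = 1.43×10⁻³
Since Q (1.43×10⁻³) exceeds Ksp (3.55×10⁻⁵), CaSO₄ will precipitate.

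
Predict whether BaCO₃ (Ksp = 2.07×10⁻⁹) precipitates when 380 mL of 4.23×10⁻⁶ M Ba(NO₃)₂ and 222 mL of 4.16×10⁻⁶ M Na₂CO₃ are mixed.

Total volume after mixing = 380 + 222 = 602 mL.
[Ba²⁺] = (4.23×10⁻⁶)(380)/602 = 2.67×10⁻⁶ M
[CO₃²⁻] = (4.16×10⁻⁶)(222)/602 = 1.53×10⁻⁶ M
Q = [Ba²⁺][CO₃²⁻] = 4.10×10⁻¹²
Since Q (4.10×10⁻¹²) is less than Ksp (2.07×10⁻⁹), no BaCO₃ precipitates.

No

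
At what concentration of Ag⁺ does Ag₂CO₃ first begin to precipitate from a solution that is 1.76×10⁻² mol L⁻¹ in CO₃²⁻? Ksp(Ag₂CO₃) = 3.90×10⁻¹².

A salt starts to precipitate once the ion product Q reaches its Ksp.
Ag₂CO₃(s) ⇌ 2 Ag⁺(aq) + CO₃²⁻(aq)
Ksp = [Ag⁺]^2[CO₃²⁻] = [Ag⁺]^2(1.76×10⁻²)
[Ag⁺]^2 = 3.90×10⁻¹² / (1.76×10⁻²) = 2.22×10⁻¹⁰
[Ag⁺] = 1.49×10⁻⁵ mol L⁻¹

1.49×10⁻⁵ M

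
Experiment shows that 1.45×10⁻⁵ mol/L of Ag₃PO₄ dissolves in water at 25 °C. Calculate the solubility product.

Ksp = 1.19×10⁻¹⁸

Ag₃PO₄(s) ⇌ 3 Ag⁺(aq) + PO₄³⁻(aq)
Let s be the molar solubility. Then [Ag⁺] = 3s and [PO₄³⁻] = s.
Ksp = [Ag⁺]^3[PO₄³⁻] = (3s)^3 · s = 27s^4
Ksp = 27 × (1.45×10⁻⁵)^4 = 1.19×10⁻¹⁸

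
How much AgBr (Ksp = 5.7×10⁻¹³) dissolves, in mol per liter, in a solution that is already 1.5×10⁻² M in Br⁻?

3.8×10⁻¹¹ M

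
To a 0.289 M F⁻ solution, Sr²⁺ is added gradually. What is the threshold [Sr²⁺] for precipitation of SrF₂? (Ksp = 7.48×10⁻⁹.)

The threshold for precipitation is Q = Ksp.
SrF₂(s) ⇌ Sr²⁺(aq) + 2 F⁻(aq)
Ksp = [Sr²⁺][F⁻]^2 = [Sr²⁺](0.289)^2
[Sr²⁺] = 7.48×10⁻⁹ / (0.289)^2 = 8.96×10⁻⁸
[Sr²⁺] = 8.96×10⁻⁸ M

8.96×10⁻⁸ M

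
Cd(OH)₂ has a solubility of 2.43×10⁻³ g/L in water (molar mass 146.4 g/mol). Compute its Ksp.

s = (2.43×10⁻³ g L⁻¹)/(146.4 g mol⁻¹) = 1.6598×10⁻⁵ M
Cd(OH)₂(s) ⇌ Cd²⁺(aq) + 2 OH⁻(aq)
For each mole of Cd(OH)₂ that dissolves per liter, [Cd²⁺] = s and [OH⁻] = 2s; let s denote this solubility.
Ksp = [Cd²⁺][OH⁻]^2 = s · (2s)^2 = 4s^3
Ksp = 4 × (1.6598×10⁻⁵)^3 = 1.83×10⁻¹⁴

Ksp = 1.83×10⁻¹⁴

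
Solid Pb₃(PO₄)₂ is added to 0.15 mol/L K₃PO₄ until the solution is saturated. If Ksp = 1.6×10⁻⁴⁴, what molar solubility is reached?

Pb₃(PO₄)₂(s) ⇌ 3 Pb²⁺(aq) + 2 PO₄³⁻(aq)
Let s be the solubility of Pb₃(PO₄)₂ here. The common ion gives [PO₄³⁻] ≈ 0.15 mol/L, and [Pb²⁺] = 3s.
Ksp = [Pb²⁺]^3[PO₄³⁻]^2 = (3s)^3(0.15)^2
(3s)^3 = 1.6×10⁻⁴⁴ / (0.15)^2 = 7.1×10⁻⁴³
s = 3.0×10⁻¹⁵ mol/L

3.0×10⁻¹⁵ M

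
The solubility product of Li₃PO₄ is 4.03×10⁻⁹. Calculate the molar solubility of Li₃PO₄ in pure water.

Li₃PO₄(s) ⇌ 3 Li⁺(aq) + PO₄³⁻(aq)
If s mol/L of Li₃PO₄ dissolves, [Li⁺] = 3s and [PO₄³⁻] = s.
Ksp = [Li⁺]^3[PO₄³⁻] = (3s)^3 · s = 27s^4
27s^4 = 4.03×10⁻⁹  ⇒  s^4 = 1.49×10⁻¹⁰
Taking the 4th root, s = 3.50×10⁻³ mol/L.

3.50×10⁻³ M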